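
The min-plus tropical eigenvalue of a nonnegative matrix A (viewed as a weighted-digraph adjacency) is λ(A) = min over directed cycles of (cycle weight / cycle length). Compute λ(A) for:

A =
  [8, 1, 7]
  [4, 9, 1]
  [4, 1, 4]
λ(A) = 1

Enumerate directed cycles and compute their means (weight / length). Sample:
  cycle 0 → 0: weight = 8, length = 1, mean = 8/1 ≈ 8.000
  cycle 1 → 1: weight = 9, length = 1, mean = 9/1 ≈ 9.000
  cycle 2 → 2: weight = 4, length = 1, mean = 4/1 ≈ 4.000
  cycle 0 → 1 → 0: weight = 5, length = 2, mean = 5/2 ≈ 2.500
  cycle 0 → 2 → 0: weight = 11, length = 2, mean = 11/2 ≈ 5.500
  cycle 1 → 0 → 1: weight = 5, length = 2, mean = 5/2 ≈ 2.500
Minimum mean = 1.000, attained e.g. along the cycle 1 → 2 → 1 with weight 2 and length 2. So λ(A) = 2/2 = 1.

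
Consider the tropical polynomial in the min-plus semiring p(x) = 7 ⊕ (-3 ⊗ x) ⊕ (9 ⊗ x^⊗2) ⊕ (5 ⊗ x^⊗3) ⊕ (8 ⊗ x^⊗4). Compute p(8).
p(8) = 5

A tropical monomial a ⊗ x^⊗i evaluates to a + i · x. Evaluating each term at x = 8:
  Term 0 contributes 7 + 0 · 8 = 7
  Term 1 contributes -3 + 1 · 8 = 5
  Term 2 contributes 9 + 2 · 8 = 25
  Term 3 contributes 5 + 3 · 8 = 29
  Term 4 contributes 8 + 4 · 8 = 40
p(8) = ⊕ of these = min[7, 5, 25, 29, 40] = 5.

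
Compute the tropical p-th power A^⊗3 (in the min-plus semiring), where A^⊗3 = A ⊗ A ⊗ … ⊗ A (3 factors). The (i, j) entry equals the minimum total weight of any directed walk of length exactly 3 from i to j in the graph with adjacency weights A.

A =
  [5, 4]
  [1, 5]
A^⊗3 =
  [10, 9]
  [6, 10]

Each entry (A^⊗3)_ij equals the minimum over all length-3 walks i = v_0 → v_1 → … → v_3 = j of Σ_t A[v_t][v_{t+1}]. For example, for (i, j) = (0, 1) we minimise over 4 possible intermediate vertex sequences; the minimum is 9, attained along the walk 0 → 1 → 0 → 1.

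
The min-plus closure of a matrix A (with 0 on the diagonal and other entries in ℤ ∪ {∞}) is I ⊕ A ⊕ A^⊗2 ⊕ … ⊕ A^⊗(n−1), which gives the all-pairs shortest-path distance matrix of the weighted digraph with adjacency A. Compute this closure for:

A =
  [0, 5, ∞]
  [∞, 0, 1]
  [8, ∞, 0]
Closure =
  [0, 5, 6]
  [9, 0, 1]
  [8, 13, 0]

This is the Floyd-Warshall all-pairs shortest-path computation. For each intermediate vertex k = 0, 1, …, 2, update dist[i][j] ← min(dist[i][j], dist[i][k] + dist[k][j]). The final matrix gives, for each (i, j), the minimum total weight of any directed path from i to j (possibly empty when i = j).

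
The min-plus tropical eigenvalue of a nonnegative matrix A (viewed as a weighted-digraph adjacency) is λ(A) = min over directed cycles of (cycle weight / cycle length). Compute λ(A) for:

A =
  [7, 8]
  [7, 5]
λ(A) = 5

Enumerate directed cycles and compute their means (weight / length). Sample:
  cycle 0 → 0: weight = 7, length = 1, mean = 7/1 ≈ 7.000
  cycle 1 → 1: weight = 5, length = 1, mean = 5/1 ≈ 5.000
  cycle 0 → 1 → 0: weight = 15, length = 2, mean = 15/2 ≈ 7.500
  cycle 1 → 0 → 1: weight = 15, length = 2, mean = 15/2 ≈ 7.500
Minimum mean = 5.000, attained e.g. along the cycle 1 → 1 with weight 5 and length 1. So λ(A) = 5/1 = 5.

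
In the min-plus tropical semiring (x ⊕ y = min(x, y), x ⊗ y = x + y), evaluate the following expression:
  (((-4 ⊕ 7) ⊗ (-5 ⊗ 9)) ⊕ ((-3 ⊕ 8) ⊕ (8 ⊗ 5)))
(((-4 ⊕ 7) ⊗ (-5 ⊗ 9)) ⊕ ((-3 ⊕ 8) ⊕ (8 ⊗ 5))) = -3

Expand innermost to outermost. Recall ⊕ takes the minimum of its arguments and ⊗ takes their sum. Working out the expression (((-4 ⊕ 7) ⊗ (-5 ⊗ 9)) ⊕ ((-3 ⊕ 8) ⊕ (8 ⊗ 5))) gives -3.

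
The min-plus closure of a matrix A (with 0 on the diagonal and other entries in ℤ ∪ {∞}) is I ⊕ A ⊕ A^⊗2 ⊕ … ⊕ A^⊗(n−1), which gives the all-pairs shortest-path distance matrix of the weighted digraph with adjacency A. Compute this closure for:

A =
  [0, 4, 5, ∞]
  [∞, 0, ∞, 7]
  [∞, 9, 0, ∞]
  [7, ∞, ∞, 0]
Closure =
  [0, 4, 5, 11]
  [14, 0, 19, 7]
  [23, 9, 0, 16]
  [7, 11, 12, 0]

This is the Floyd-Warshall all-pairs shortest-path computation. For each intermediate vertex k = 0, 1, …, 3, update dist[i][j] ← min(dist[i][j], dist[i][k] + dist[k][j]). The final matrix gives, for each (i, j), the minimum total weight of any directed path from i to j (possibly empty when i = j).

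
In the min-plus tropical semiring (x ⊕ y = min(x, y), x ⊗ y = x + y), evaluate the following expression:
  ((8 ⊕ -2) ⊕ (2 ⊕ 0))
((8 ⊕ -2) ⊕ (2 ⊕ 0)) = -2

Expand innermost to outermost. Recall ⊕ takes the minimum of its arguments and ⊗ takes their sum. Working out the expression ((8 ⊕ -2) ⊕ (2 ⊕ 0)) gives -2.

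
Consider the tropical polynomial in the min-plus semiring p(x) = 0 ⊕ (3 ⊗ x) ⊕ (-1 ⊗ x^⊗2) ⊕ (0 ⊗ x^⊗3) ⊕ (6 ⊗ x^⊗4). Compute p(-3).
p(-3) = -9

A tropical monomial a ⊗ x^⊗i evaluates to a + i · x. Evaluating each term at x = -3:
  Term 0 contributes 0 + 0 · -3 = 0
  Term 1 contributes 3 + 1 · -3 = 0
  Term 2 contributes -1 + 2 · -3 = -7
  Term 3 contributes 0 + 3 · -3 = -9
  Term 4 contributes 6 + 4 · -3 = -6
p(-3) = ⊕ of these = min[0, 0, -7, -9, -6] = -9.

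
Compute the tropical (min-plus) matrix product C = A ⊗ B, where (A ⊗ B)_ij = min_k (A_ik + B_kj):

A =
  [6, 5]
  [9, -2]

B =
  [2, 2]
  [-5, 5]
A ⊗ B =
  [0, 8]
  [-7, 3]

Apply the min-plus product entry-by-entry:
  C[0][0] = min over k of (A[0][0] + B[0][0] = 6 + 2 = 8, A[0][1] + B[1][0] = 5 + -5 = 0) = 0 (attained at k = 1)
  C[0][1] = min over k of (A[0][0] + B[0][1] = 6 + 2 = 8, A[0][1] + B[1][1] = 5 + 5 = 10) = 8 (attained at k = 0)
  C[1][0] = min over k of (A[1][0] + B[0][0] = 9 + 2 = 11, A[1][1] + B[1][0] = -2 + -5 = -7) = -7 (attained at k = 1)
  C[1][1] = min over k of (A[1][0] + B[0][1] = 9 + 2 = 11, A[1][1] + B[1][1] = -2 + 5 = 3) = 3 (attained at k = 1)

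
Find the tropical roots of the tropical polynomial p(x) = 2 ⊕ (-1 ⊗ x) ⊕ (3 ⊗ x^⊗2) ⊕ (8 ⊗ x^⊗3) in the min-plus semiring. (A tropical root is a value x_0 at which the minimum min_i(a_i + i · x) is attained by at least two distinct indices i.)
Roots: {-5, -4, 3}

Each tropical root is a break point of the lower envelope of the lines y = a_i + i · x (there are 4 lines, with slopes 0, 1, ..., 3). Only the lines that attain the minimum somewhere contribute to roots; other lines are dominated. Here the surviving (envelope) indices are i = 3, i = 2, i = 1, i = 0.
Intersections between consecutive envelope lines give the roots: for adjacent envelope indices i < j the intersection is x = (a_i − a_j) / (j − i). Reading off the sorted break points: {-5, -4, 3}.
Verification: at each break x_0, at least two indices attain the minimum of min_i(a_i + i · x_0).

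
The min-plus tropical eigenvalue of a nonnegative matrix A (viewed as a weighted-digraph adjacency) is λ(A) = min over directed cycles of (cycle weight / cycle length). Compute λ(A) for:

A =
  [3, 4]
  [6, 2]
λ(A) = 2

Enumerate directed cycles and compute their means (weight / length). Sample:
  cycle 0 → 0: weight = 3, length = 1, mean = 3/1 ≈ 3.000
  cycle 1 → 1: weight = 2, length = 1, mean = 2/1 ≈ 2.000
  cycle 0 → 1 → 0: weight = 10, length = 2, mean = 10/2 ≈ 5.000
  cycle 1 → 0 → 1: weight = 10, length = 2, mean = 10/2 ≈ 5.000
Minimum mean = 2.000, attained e.g. along the cycle 1 → 1 with weight 2 and length 1. So λ(A) = 2/1 = 2.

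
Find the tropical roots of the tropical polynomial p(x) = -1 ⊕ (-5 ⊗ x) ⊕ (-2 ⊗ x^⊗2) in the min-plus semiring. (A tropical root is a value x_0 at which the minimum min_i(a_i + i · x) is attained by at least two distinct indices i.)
Roots: {-3, 4}

Each tropical root is a break point of the lower envelope of the lines y = a_i + i · x (there are 3 lines, with slopes 0, 1, ..., 2). Only the lines that attain the minimum somewhere contribute to roots; other lines are dominated. Here the surviving (envelope) indices are i = 2, i = 1, i = 0.
Intersections between consecutive envelope lines give the roots: for adjacent envelope indices i < j the intersection is x = (a_i − a_j) / (j − i). Reading off the sorted break points: {-3, 4}.
Verification: at each break x_0, at least two indices attain the minimum of min_i(a_i + i · x_0).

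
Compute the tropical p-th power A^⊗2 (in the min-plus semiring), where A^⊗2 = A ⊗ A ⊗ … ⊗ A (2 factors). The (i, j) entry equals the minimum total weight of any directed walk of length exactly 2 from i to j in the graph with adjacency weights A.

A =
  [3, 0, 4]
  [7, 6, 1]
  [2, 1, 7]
A^⊗2 =
  [6, 3, 1]
  [3, 2, 7]
  [5, 2, 2]

Each entry (A^⊗2)_ij equals the minimum over all length-2 walks i = v_0 → v_1 → … → v_2 = j of Σ_t A[v_t][v_{t+1}]. For example, for (i, j) = (0, 2) we minimise over 3 possible intermediate vertex sequences; the minimum is 1, attained along the walk 0 → 1 → 2.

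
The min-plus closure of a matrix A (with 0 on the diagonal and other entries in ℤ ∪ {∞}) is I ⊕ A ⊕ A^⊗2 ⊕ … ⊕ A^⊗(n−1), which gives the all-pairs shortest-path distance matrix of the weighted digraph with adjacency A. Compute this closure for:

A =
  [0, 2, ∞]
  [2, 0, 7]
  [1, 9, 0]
Closure =
  [0, 2, 9]
  [2, 0, 7]
  [1, 3, 0]

This is the Floyd-Warshall all-pairs shortest-path computation. For each intermediate vertex k = 0, 1, …, 2, update dist[i][j] ← min(dist[i][j], dist[i][k] + dist[k][j]). The final matrix gives, for each (i, j), the minimum total weight of any directed path from i to j (possibly empty when i = j).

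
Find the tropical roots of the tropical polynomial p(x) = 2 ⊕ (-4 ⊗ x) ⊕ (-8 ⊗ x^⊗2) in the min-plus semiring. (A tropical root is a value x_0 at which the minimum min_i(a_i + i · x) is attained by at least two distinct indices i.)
Roots: {4, 6}

Each tropical root is a break point of the lower envelope of the lines y = a_i + i · x (there are 3 lines, with slopes 0, 1, ..., 2). Only the lines that attain the minimum somewhere contribute to roots; other lines are dominated. Here the surviving (envelope) indices are i = 2, i = 1, i = 0.
Intersections between consecutive envelope lines give the roots: for adjacent envelope indices i < j the intersection is x = (a_i − a_j) / (j − i). Reading off the sorted break points: {4, 6}.
Verification: at each break x_0, at least two indices attain the minimum of min_i(a_i + i · x_0).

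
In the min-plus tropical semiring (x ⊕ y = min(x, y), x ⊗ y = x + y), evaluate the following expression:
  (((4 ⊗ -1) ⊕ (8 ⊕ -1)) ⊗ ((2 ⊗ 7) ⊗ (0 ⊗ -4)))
(((4 ⊗ -1) ⊕ (8 ⊕ -1)) ⊗ ((2 ⊗ 7) ⊗ (0 ⊗ -4))) = 4

Expand innermost to outermost. Recall ⊕ takes the minimum of its arguments and ⊗ takes their sum. Working out the expression (((4 ⊗ -1) ⊕ (8 ⊕ -1)) ⊗ ((2 ⊗ 7) ⊗ (0 ⊗ -4))) gives 4.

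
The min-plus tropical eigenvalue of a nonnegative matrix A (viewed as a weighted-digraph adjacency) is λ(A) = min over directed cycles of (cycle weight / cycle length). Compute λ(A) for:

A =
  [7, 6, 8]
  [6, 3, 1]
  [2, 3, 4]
λ(A) = 2

Enumerate directed cycles and compute their means (weight / length). Sample:
  cycle 0 → 0: weight = 7, length = 1, mean = 7/1 ≈ 7.000
  cycle 1 → 1: weight = 3, length = 1, mean = 3/1 ≈ 3.000
  cycle 2 → 2: weight = 4, length = 1, mean = 4/1 ≈ 4.000
  cycle 0 → 1 → 0: weight = 12, length = 2, mean = 12/2 ≈ 6.000
  cycle 0 → 2 → 0: weight = 10, length = 2, mean = 10/2 ≈ 5.000
  cycle 1 → 0 → 1: weight = 12, length = 2, mean = 12/2 ≈ 6.000
Minimum mean = 2.000, attained e.g. along the cycle 1 → 2 → 1 with weight 4 and length 2. So λ(A) = 4/2 = 2.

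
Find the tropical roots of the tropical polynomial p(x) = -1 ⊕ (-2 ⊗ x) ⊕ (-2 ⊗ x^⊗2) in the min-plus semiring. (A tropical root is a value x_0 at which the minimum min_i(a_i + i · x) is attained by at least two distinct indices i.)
Roots: {0, 1}

Each tropical root is a break point of the lower envelope of the lines y = a_i + i · x (there are 3 lines, with slopes 0, 1, ..., 2). Only the lines that attain the minimum somewhere contribute to roots; other lines are dominated. Here the surviving (envelope) indices are i = 2, i = 1, i = 0.
Intersections between consecutive envelope lines give the roots: for adjacent envelope indices i < j the intersection is x = (a_i − a_j) / (j − i). Reading off the sorted break points: {0, 1}.
Verification: at each break x_0, at least two indices attain the minimum of min_i(a_i + i · x_0).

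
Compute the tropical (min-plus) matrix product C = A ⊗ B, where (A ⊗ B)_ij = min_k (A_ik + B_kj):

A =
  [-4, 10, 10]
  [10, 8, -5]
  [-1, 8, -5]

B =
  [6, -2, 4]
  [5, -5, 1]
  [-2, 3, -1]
A ⊗ B =
  [2, -6, 0]
  [-7, -2, -6]
  [-7, -3, -6]

Apply the min-plus product entry-by-entry:
  C[0][0] = min over k of (A[0][0] + B[0][0] = -4 + 6 = 2, A[0][1] + B[1][0] = 10 + 5 = 15, A[0][2] + B[2][0] = 10 + -2 = 8) = 2 (attained at k = 0)
  C[0][1] = min over k of (A[0][0] + B[0][1] = -4 + -2 = -6, A[0][1] + B[1][1] = 10 + -5 = 5, A[0][2] + B[2][1] = 10 + 3 = 13) = -6 (attained at k = 0)
  C[0][2] = min over k of (A[0][0] + B[0][2] = -4 + 4 = 0, A[0][1] + B[1][2] = 10 + 1 = 11, A[0][2] + B[2][2] = 10 + -1 = 9) = 0 (attained at k = 0)
  C[1][0] = min over k of (A[1][0] + B[0][0] = 10 + 6 = 16, A[1][1] + B[1][0] = 8 + 5 = 13, A[1][2] + B[2][0] = -5 + -2 = -7) = -7 (attained at k = 2)
  C[1][1] = min over k of (A[1][0] + B[0][1] = 10 + -2 = 8, A[1][1] + B[1][1] = 8 + -5 = 3, A[1][2] + B[2][1] = -5 + 3 = -2) = -2 (attained at k = 2)
  C[1][2] = min over k of (A[1][0] + B[0][2] = 10 + 4 = 14, A[1][1] + B[1][2] = 8 + 1 = 9, A[1][2] + B[2][2] = -5 + -1 = -6) = -6 (attained at k = 2)
  C[2][0] = min over k of (A[2][0] + B[0][0] = -1 + 6 = 5, A[2][1] + B[1][0] = 8 + 5 = 13, A[2][2] + B[2][0] = -5 + -2 = -7) = -7 (attained at k = 2)
  C[2][1] = min over k of (A[2][0] + B[0][1] = -1 + -2 = -3, A[2][1] + B[1][1] = 8 + -5 = 3, A[2][2] + B[2][1] = -5 + 3 = -2) = -3 (attained at k = 0)
  C[2][2] = min over k of (A[2][0] + B[0][2] = -1 + 4 = 3, A[2][1] + B[1][2] = 8 + 1 = 9, A[2][2] + B[2][2] = -5 + -1 = -6) = -6 (attained at k = 2)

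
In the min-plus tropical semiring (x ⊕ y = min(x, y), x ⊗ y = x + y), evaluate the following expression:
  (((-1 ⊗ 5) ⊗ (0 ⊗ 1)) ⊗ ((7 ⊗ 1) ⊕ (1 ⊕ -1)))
(((-1 ⊗ 5) ⊗ (0 ⊗ 1)) ⊗ ((7 ⊗ 1) ⊕ (1 ⊕ -1))) = 4

Expand innermost to outermost. Recall ⊕ takes the minimum of its arguments and ⊗ takes their sum. Working out the expression (((-1 ⊗ 5) ⊗ (0 ⊗ 1)) ⊗ ((7 ⊗ 1) ⊕ (1 ⊕ -1))) gives 4.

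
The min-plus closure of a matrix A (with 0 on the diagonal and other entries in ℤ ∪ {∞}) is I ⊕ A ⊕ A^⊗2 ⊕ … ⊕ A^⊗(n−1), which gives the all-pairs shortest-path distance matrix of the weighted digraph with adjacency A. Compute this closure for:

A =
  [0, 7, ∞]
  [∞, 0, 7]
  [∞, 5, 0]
Closure =
  [0, 7, 14]
  [∞, 0, 7]
  [∞, 5, 0]

This is the Floyd-Warshall all-pairs shortest-path computation. For each intermediate vertex k = 0, 1, …, 2, update dist[i][j] ← min(dist[i][j], dist[i][k] + dist[k][j]). The final matrix gives, for each (i, j), the minimum total weight of any directed path from i to j (possibly empty when i = j).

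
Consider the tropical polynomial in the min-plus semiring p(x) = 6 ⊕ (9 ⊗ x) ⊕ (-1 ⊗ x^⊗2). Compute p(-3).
p(-3) = -7

A tropical monomial a ⊗ x^⊗i evaluates to a + i · x. Evaluating each term at x = -3:
  Term 0 contributes 6 + 0 · -3 = 6
  Term 1 contributes 9 + 1 · -3 = 6
  Term 2 contributes -1 + 2 · -3 = -7
p(-3) = ⊕ of these = min[6, 6, -7] = -7.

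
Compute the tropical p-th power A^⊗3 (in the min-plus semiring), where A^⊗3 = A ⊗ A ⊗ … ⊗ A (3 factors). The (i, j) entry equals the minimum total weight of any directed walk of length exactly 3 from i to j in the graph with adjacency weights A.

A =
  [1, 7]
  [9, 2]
A^⊗3 =
  [3, 9]
  [11, 6]

Each entry (A^⊗3)_ij equals the minimum over all length-3 walks i = v_0 → v_1 → … → v_3 = j of Σ_t A[v_t][v_{t+1}]. For example, for (i, j) = (0, 1) we minimise over 4 possible intermediate vertex sequences; the minimum is 9, attained along the walk 0 → 0 → 0 → 1.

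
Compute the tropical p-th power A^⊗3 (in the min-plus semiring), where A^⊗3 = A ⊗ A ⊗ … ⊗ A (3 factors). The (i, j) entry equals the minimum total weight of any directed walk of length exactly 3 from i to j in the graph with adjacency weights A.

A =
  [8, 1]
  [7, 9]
A^⊗3 =
  [16, 9]
  [15, 16]

Each entry (A^⊗3)_ij equals the minimum over all length-3 walks i = v_0 → v_1 → … → v_3 = j of Σ_t A[v_t][v_{t+1}]. For example, for (i, j) = (0, 1) we minimise over 4 possible intermediate vertex sequences; the minimum is 9, attained along the walk 0 → 1 → 0 → 1.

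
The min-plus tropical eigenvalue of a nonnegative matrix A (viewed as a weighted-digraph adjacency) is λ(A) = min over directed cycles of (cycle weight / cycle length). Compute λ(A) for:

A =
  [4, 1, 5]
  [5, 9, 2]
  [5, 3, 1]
λ(A) = 1

Enumerate directed cycles and compute their means (weight / length). Sample:
  cycle 0 → 0: weight = 4, length = 1, mean = 4/1 ≈ 4.000
  cycle 1 → 1: weight = 9, length = 1, mean = 9/1 ≈ 9.000
  cycle 2 → 2: weight = 1, length = 1, mean = 1/1 ≈ 1.000
  cycle 0 → 1 → 0: weight = 6, length = 2, mean = 6/2 ≈ 3.000
  cycle 0 → 2 → 0: weight = 10, length = 2, mean = 10/2 ≈ 5.000
  cycle 1 → 0 → 1: weight = 6, length = 2, mean = 6/2 ≈ 3.000
Minimum mean = 1.000, attained e.g. along the cycle 2 → 2 with weight 1 and length 1. So λ(A) = 1/1 = 1.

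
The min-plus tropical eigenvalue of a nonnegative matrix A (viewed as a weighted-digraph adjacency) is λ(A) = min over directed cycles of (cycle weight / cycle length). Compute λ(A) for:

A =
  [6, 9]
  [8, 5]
λ(A) = 5

Enumerate directed cycles and compute their means (weight / length). Sample:
  cycle 0 → 0: weight = 6, length = 1, mean = 6/1 ≈ 6.000
  cycle 1 → 1: weight = 5, length = 1, mean = 5/1 ≈ 5.000
  cycle 0 → 1 → 0: weight = 17, length = 2, mean = 17/2 ≈ 8.500
  cycle 1 → 0 → 1: weight = 17, length = 2, mean = 17/2 ≈ 8.500
Minimum mean = 5.000, attained e.g. along the cycle 1 → 1 with weight 5 and length 1. So λ(A) = 5/1 = 5.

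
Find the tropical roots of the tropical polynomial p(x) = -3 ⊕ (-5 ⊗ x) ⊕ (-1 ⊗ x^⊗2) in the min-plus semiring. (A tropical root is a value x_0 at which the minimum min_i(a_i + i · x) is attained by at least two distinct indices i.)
Roots: {-4, 2}

Each tropical root is a break point of the lower envelope of the lines y = a_i + i · x (there are 3 lines, with slopes 0, 1, ..., 2). Only the lines that attain the minimum somewhere contribute to roots; other lines are dominated. Here the surviving (envelope) indices are i = 2, i = 1, i = 0.
Intersections between consecutive envelope lines give the roots: for adjacent envelope indices i < j the intersection is x = (a_i − a_j) / (j − i). Reading off the sorted break points: {-4, 2}.
Verification: at each break x_0, at least two indices attain the minimum of min_i(a_i + i · x_0).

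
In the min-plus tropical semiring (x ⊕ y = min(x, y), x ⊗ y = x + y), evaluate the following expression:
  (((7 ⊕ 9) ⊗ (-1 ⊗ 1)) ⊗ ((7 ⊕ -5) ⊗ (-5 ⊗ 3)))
(((7 ⊕ 9) ⊗ (-1 ⊗ 1)) ⊗ ((7 ⊕ -5) ⊗ (-5 ⊗ 3))) = 0

Expand innermost to outermost. Recall ⊕ takes the minimum of its arguments and ⊗ takes their sum. Working out the expression (((7 ⊕ 9) ⊗ (-1 ⊗ 1)) ⊗ ((7 ⊕ -5) ⊗ (-5 ⊗ 3))) gives 0.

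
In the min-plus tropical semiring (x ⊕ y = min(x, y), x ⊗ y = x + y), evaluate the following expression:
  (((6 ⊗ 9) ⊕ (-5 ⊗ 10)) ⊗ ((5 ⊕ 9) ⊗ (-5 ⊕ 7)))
(((6 ⊗ 9) ⊕ (-5 ⊗ 10)) ⊗ ((5 ⊕ 9) ⊗ (-5 ⊕ 7))) = 5

Expand innermost to outermost. Recall ⊕ takes the minimum of its arguments and ⊗ takes their sum. Working out the expression (((6 ⊗ 9) ⊕ (-5 ⊗ 10)) ⊗ ((5 ⊕ 9) ⊗ (-5 ⊕ 7))) gives 5.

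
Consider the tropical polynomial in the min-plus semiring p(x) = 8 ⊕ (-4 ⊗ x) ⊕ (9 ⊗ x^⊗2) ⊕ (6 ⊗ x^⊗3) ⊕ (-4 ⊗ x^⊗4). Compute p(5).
p(5) = 1

A tropical monomial a ⊗ x^⊗i evaluates to a + i · x. Evaluating each term at x = 5:
  Term 0 contributes 8 + 0 · 5 = 8
  Term 1 contributes -4 + 1 · 5 = 1
  Term 2 contributes 9 + 2 · 5 = 19
  Term 3 contributes 6 + 3 · 5 = 21
  Term 4 contributes -4 + 4 · 5 = 16
p(5) = ⊕ of these = min[8, 1, 19, 21, 16] = 1.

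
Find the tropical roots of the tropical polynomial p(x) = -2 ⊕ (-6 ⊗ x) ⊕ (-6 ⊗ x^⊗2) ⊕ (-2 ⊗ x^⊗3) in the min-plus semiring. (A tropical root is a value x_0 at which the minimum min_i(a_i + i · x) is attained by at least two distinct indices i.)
Roots: {-4, 0, 4}

Each tropical root is a break point of the lower envelope of the lines y = a_i + i · x (there are 4 lines, with slopes 0, 1, ..., 3). Only the lines that attain the minimum somewhere contribute to roots; other lines are dominated. Here the surviving (envelope) indices are i = 3, i = 2, i = 1, i = 0.
Intersections between consecutive envelope lines give the roots: for adjacent envelope indices i < j the intersection is x = (a_i − a_j) / (j − i). Reading off the sorted break points: {-4, 0, 4}.
Verification: at each break x_0, at least two indices attain the minimum of min_i(a_i + i · x_0).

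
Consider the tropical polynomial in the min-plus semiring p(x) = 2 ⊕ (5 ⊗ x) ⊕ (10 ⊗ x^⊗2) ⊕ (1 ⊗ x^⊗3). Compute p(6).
p(6) = 2

A tropical monomial a ⊗ x^⊗i evaluates to a + i · x. Evaluating each term at x = 6:
  Term 0 contributes 2 + 0 · 6 = 2
  Term 1 contributes 5 + 1 · 6 = 11
  Term 2 contributes 10 + 2 · 6 = 22
  Term 3 contributes 1 + 3 · 6 = 19
p(6) = ⊕ of these = min[2, 11, 22, 19] = 2.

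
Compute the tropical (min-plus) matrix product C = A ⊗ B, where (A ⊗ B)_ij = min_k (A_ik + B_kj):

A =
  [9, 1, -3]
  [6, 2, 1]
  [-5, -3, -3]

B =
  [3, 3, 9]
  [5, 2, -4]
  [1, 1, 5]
A ⊗ B =
  [-2, -2, -3]
  [2, 2, -2]
  [-2, -2, -7]

Apply the min-plus product entry-by-entry:
  C[0][0] = min over k of (A[0][0] + B[0][0] = 9 + 3 = 12, A[0][1] + B[1][0] = 1 + 5 = 6, A[0][2] + B[2][0] = -3 + 1 = -2) = -2 (attained at k = 2)
  C[0][1] = min over k of (A[0][0] + B[0][1] = 9 + 3 = 12, A[0][1] + B[1][1] = 1 + 2 = 3, A[0][2] + B[2][1] = -3 + 1 = -2) = -2 (attained at k = 2)
  C[0][2] = min over k of (A[0][0] + B[0][2] = 9 + 9 = 18, A[0][1] + B[1][2] = 1 + -4 = -3, A[0][2] + B[2][2] = -3 + 5 = 2) = -3 (attained at k = 1)
  C[1][0] = min over k of (A[1][0] + B[0][0] = 6 + 3 = 9, A[1][1] + B[1][0] = 2 + 5 = 7, A[1][2] + B[2][0] = 1 + 1 = 2) = 2 (attained at k = 2)
  C[1][1] = min over k of (A[1][0] + B[0][1] = 6 + 3 = 9, A[1][1] + B[1][1] = 2 + 2 = 4, A[1][2] + B[2][1] = 1 + 1 = 2) = 2 (attained at k = 2)
  C[1][2] = min over k of (A[1][0] + B[0][2] = 6 + 9 = 15, A[1][1] + B[1][2] = 2 + -4 = -2, A[1][2] + B[2][2] = 1 + 5 = 6) = -2 (attained at k = 1)
  C[2][0] = min over k of (A[2][0] + B[0][0] = -5 + 3 = -2, A[2][1] + B[1][0] = -3 + 5 = 2, A[2][2] + B[2][0] = -3 + 1 = -2) = -2 (attained at k = 0)
  C[2][1] = min over k of (A[2][0] + B[0][1] = -5 + 3 = -2, A[2][1] + B[1][1] = -3 + 2 = -1, A[2][2] + B[2][1] = -3 + 1 = -2) = -2 (attained at k = 0)
  C[2][2] = min over k of (A[2][0] + B[0][2] = -5 + 9 = 4, A[2][1] + B[1][2] = -3 + -4 = -7, A[2][2] + B[2][2] = -3 + 5 = 2) = -7 (attained at k = 1)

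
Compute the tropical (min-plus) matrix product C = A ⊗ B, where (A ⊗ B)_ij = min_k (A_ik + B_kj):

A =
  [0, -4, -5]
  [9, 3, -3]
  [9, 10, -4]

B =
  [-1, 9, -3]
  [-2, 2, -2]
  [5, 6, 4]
A ⊗ B =
  [-6, -2, -6]
  [1, 3, 1]
  [1, 2, 0]

Apply the min-plus product entry-by-entry:
  C[0][0] = min over k of (A[0][0] + B[0][0] = 0 + -1 = -1, A[0][1] + B[1][0] = -4 + -2 = -6, A[0][2] + B[2][0] = -5 + 5 = 0) = -6 (attained at k = 1)
  C[0][1] = min over k of (A[0][0] + B[0][1] = 0 + 9 = 9, A[0][1] + B[1][1] = -4 + 2 = -2, A[0][2] + B[2][1] = -5 + 6 = 1) = -2 (attained at k = 1)
  C[0][2] = min over k of (A[0][0] + B[0][2] = 0 + -3 = -3, A[0][1] + B[1][2] = -4 + -2 = -6, A[0][2] + B[2][2] = -5 + 4 = -1) = -6 (attained at k = 1)
  C[1][0] = min over k of (A[1][0] + B[0][0] = 9 + -1 = 8, A[1][1] + B[1][0] = 3 + -2 = 1, A[1][2] + B[2][0] = -3 + 5 = 2) = 1 (attained at k = 1)
  C[1][1] = min over k of (A[1][0] + B[0][1] = 9 + 9 = 18, A[1][1] + B[1][1] = 3 + 2 = 5, A[1][2] + B[2][1] = -3 + 6 = 3) = 3 (attained at k = 2)
  C[1][2] = min over k of (A[1][0] + B[0][2] = 9 + -3 = 6, A[1][1] + B[1][2] = 3 + -2 = 1, A[1][2] + B[2][2] = -3 + 4 = 1) = 1 (attained at k = 1)
  C[2][0] = min over k of (A[2][0] + B[0][0] = 9 + -1 = 8, A[2][1] + B[1][0] = 10 + -2 = 8, A[2][2] + B[2][0] = -4 + 5 = 1) = 1 (attained at k = 2)
  C[2][1] = min over k of (A[2][0] + B[0][1] = 9 + 9 = 18, A[2][1] + B[1][1] = 10 + 2 = 12, A[2][2] + B[2][1] = -4 + 6 = 2) = 2 (attained at k = 2)
  C[2][2] = min over k of (A[2][0] + B[0][2] = 9 + -3 = 6, A[2][1] + B[1][2] = 10 + -2 = 8, A[2][2] + B[2][2] = -4 + 4 = 0) = 0 (attained at k = 2)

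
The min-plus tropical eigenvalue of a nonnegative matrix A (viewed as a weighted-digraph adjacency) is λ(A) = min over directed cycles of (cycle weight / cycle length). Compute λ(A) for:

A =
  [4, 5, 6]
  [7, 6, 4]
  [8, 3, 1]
λ(A) = 1

Enumerate directed cycles and compute their means (weight / length). Sample:
  cycle 0 → 0: weight = 4, length = 1, mean = 4/1 ≈ 4.000
  cycle 1 → 1: weight = 6, length = 1, mean = 6/1 ≈ 6.000
  cycle 2 → 2: weight = 1, length = 1, mean = 1/1 ≈ 1.000
  cycle 0 → 1 → 0: weight = 12, length = 2, mean = 12/2 ≈ 6.000
  cycle 0 → 2 → 0: weight = 14, length = 2, mean = 14/2 ≈ 7.000
  cycle 1 → 0 → 1: weight = 12, length = 2, mean = 12/2 ≈ 6.000
Minimum mean = 1.000, attained e.g. along the cycle 2 → 2 with weight 1 and length 1. So λ(A) = 1/1 = 1.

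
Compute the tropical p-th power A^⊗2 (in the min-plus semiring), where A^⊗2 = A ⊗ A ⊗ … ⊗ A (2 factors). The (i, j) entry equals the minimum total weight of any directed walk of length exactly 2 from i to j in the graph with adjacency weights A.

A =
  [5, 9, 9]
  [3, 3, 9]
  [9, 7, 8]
A^⊗2 =
  [10, 12, 14]
  [6, 6, 12]
  [10, 10, 16]

Each entry (A^⊗2)_ij equals the minimum over all length-2 walks i = v_0 → v_1 → … → v_2 = j of Σ_t A[v_t][v_{t+1}]. For example, for (i, j) = (0, 2) we minimise over 3 possible intermediate vertex sequences; the minimum is 14, attained along the walk 0 → 0 → 2.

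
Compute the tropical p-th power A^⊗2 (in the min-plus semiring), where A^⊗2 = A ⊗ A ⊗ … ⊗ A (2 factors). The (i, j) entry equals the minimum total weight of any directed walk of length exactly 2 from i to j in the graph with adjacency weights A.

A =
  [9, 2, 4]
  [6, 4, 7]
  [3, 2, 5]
A^⊗2 =
  [7, 6, 9]
  [10, 8, 10]
  [8, 5, 7]

Each entry (A^⊗2)_ij equals the minimum over all length-2 walks i = v_0 → v_1 → … → v_2 = j of Σ_t A[v_t][v_{t+1}]. For example, for (i, j) = (0, 2) we minimise over 3 possible intermediate vertex sequences; the minimum is 9, attained along the walk 0 → 1 → 2.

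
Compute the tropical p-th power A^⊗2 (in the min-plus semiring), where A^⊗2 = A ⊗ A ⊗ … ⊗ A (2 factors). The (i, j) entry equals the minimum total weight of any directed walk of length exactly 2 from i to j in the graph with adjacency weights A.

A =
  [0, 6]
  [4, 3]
A^⊗2 =
  [0, 6]
  [4, 6]

Each entry (A^⊗2)_ij equals the minimum over all length-2 walks i = v_0 → v_1 → … → v_2 = j of Σ_t A[v_t][v_{t+1}]. For example, for (i, j) = (0, 1) we minimise over 2 possible intermediate vertex sequences; the minimum is 6, attained along the walk 0 → 0 → 1.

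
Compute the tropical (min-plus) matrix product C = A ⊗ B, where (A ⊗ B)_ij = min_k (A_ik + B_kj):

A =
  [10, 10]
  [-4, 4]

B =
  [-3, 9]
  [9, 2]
A ⊗ B =
  [7, 12]
  [-7, 5]

Apply the min-plus product entry-by-entry:
  C[0][0] = min over k of (A[0][0] + B[0][0] = 10 + -3 = 7, A[0][1] + B[1][0] = 10 + 9 = 19) = 7 (attained at k = 0)
  C[0][1] = min over k of (A[0][0] + B[0][1] = 10 + 9 = 19, A[0][1] + B[1][1] = 10 + 2 = 12) = 12 (attained at k = 1)
  C[1][0] = min over k of (A[1][0] + B[0][0] = -4 + -3 = -7, A[1][1] + B[1][0] = 4 + 9 = 13) = -7 (attained at k = 0)
  C[1][1] = min over k of (A[1][0] + B[0][1] = -4 + 9 = 5, A[1][1] + B[1][1] = 4 + 2 = 6) = 5 (attained at k = 0)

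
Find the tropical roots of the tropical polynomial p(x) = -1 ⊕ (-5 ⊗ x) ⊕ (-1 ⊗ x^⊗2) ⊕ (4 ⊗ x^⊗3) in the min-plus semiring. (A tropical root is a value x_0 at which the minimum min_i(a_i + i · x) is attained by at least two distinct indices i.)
Roots: {-5, -4, 4}

Each tropical root is a break point of the lower envelope of the lines y = a_i + i · x (there are 4 lines, with slopes 0, 1, ..., 3). Only the lines that attain the minimum somewhere contribute to roots; other lines are dominated. Here the surviving (envelope) indices are i = 3, i = 2, i = 1, i = 0.
Intersections between consecutive envelope lines give the roots: for adjacent envelope indices i < j the intersection is x = (a_i − a_j) / (j − i). Reading off the sorted break points: {-5, -4, 4}.
Verification: at each break x_0, at least two indices attain the minimum of min_i(a_i + i · x_0).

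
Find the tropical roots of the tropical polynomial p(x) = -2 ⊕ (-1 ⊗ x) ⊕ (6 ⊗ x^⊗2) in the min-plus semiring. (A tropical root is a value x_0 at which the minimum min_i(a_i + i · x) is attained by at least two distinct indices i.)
Roots: {-7, -1}

Each tropical root is a break point of the lower envelope of the lines y = a_i + i · x (there are 3 lines, with slopes 0, 1, ..., 2). Only the lines that attain the minimum somewhere contribute to roots; other lines are dominated. Here the surviving (envelope) indices are i = 2, i = 1, i = 0.
Intersections between consecutive envelope lines give the roots: for adjacent envelope indices i < j the intersection is x = (a_i − a_j) / (j − i). Reading off the sorted break points: {-7, -1}.
Verification: at each break x_0, at least two indices attain the minimum of min_i(a_i + i · x_0).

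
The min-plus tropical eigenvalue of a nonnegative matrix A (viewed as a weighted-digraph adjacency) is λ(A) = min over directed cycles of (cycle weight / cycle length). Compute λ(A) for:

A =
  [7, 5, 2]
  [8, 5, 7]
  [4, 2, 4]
λ(A) = 3

Enumerate directed cycles and compute their means (weight / length). Sample:
  cycle 0 → 0: weight = 7, length = 1, mean = 7/1 ≈ 7.000
  cycle 1 → 1: weight = 5, length = 1, mean = 5/1 ≈ 5.000
  cycle 2 → 2: weight = 4, length = 1, mean = 4/1 ≈ 4.000
  cycle 0 → 1 → 0: weight = 13, length = 2, mean = 13/2 ≈ 6.500
  cycle 0 → 2 → 0: weight = 6, length = 2, mean = 6/2 ≈ 3.000
  cycle 1 → 0 → 1: weight = 13, length = 2, mean = 13/2 ≈ 6.500
Minimum mean = 3.000, attained e.g. along the cycle 0 → 2 → 0 with weight 6 and length 2. So λ(A) = 6/2 = 3.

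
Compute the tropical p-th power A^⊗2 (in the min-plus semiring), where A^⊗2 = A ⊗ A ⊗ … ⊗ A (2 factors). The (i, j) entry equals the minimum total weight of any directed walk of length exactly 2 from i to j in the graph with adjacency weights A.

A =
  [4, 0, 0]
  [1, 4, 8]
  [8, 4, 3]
A^⊗2 =
  [1, 4, 3]
  [5, 1, 1]
  [5, 7, 6]

Each entry (A^⊗2)_ij equals the minimum over all length-2 walks i = v_0 → v_1 → … → v_2 = j of Σ_t A[v_t][v_{t+1}]. For example, for (i, j) = (0, 2) we minimise over 3 possible intermediate vertex sequences; the minimum is 3, attained along the walk 0 → 2 → 2.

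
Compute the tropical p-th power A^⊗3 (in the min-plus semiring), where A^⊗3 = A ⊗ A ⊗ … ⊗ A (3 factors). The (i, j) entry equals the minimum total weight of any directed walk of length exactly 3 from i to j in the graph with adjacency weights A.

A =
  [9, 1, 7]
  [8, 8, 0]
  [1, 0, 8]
A^⊗3 =
  [2, 1, 7]
  [8, 2, 0]
  [1, 0, 2]

Each entry (A^⊗3)_ij equals the minimum over all length-3 walks i = v_0 → v_1 → … → v_3 = j of Σ_t A[v_t][v_{t+1}]. For example, for (i, j) = (0, 2) we minimise over 9 possible intermediate vertex sequences; the minimum is 7, attained along the walk 0 → 2 → 1 → 2.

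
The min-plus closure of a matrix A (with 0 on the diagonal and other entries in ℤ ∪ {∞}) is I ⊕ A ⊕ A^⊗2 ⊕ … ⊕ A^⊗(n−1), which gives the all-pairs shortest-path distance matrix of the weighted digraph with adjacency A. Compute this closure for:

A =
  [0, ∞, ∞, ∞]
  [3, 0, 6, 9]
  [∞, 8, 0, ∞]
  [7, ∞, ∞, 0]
Closure =
  [0, ∞, ∞, ∞]
  [3, 0, 6, 9]
  [11, 8, 0, 17]
  [7, ∞, ∞, 0]

This is the Floyd-Warshall all-pairs shortest-path computation. For each intermediate vertex k = 0, 1, …, 3, update dist[i][j] ← min(dist[i][j], dist[i][k] + dist[k][j]). The final matrix gives, for each (i, j), the minimum total weight of any directed path from i to j (possibly empty when i = j).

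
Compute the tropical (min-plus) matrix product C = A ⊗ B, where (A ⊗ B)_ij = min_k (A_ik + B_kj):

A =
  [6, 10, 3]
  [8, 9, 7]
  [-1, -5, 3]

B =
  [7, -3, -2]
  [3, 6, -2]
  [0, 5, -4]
A ⊗ B =
  [3, 3, -1]
  [7, 5, 3]
  [-2, -4, -7]

Apply the min-plus product entry-by-entry:
  C[0][0] = min over k of (A[0][0] + B[0][0] = 6 + 7 = 13, A[0][1] + B[1][0] = 10 + 3 = 13, A[0][2] + B[2][0] = 3 + 0 = 3) = 3 (attained at k = 2)
  C[0][1] = min over k of (A[0][0] + B[0][1] = 6 + -3 = 3, A[0][1] + B[1][1] = 10 + 6 = 16, A[0][2] + B[2][1] = 3 + 5 = 8) = 3 (attained at k = 0)
  C[0][2] = min over k of (A[0][0] + B[0][2] = 6 + -2 = 4, A[0][1] + B[1][2] = 10 + -2 = 8, A[0][2] + B[2][2] = 3 + -4 = -1) = -1 (attained at k = 2)
  C[1][0] = min over k of (A[1][0] + B[0][0] = 8 + 7 = 15, A[1][1] + B[1][0] = 9 + 3 = 12, A[1][2] + B[2][0] = 7 + 0 = 7) = 7 (attained at k = 2)
  C[1][1] = min over k of (A[1][0] + B[0][1] = 8 + -3 = 5, A[1][1] + B[1][1] = 9 + 6 = 15, A[1][2] + B[2][1] = 7 + 5 = 12) = 5 (attained at k = 0)
  C[1][2] = min over k of (A[1][0] + B[0][2] = 8 + -2 = 6, A[1][1] + B[1][2] = 9 + -2 = 7, A[1][2] + B[2][2] = 7 + -4 = 3) = 3 (attained at k = 2)
  C[2][0] = min over k of (A[2][0] + B[0][0] = -1 + 7 = 6, A[2][1] + B[1][0] = -5 + 3 = -2, A[2][2] + B[2][0] = 3 + 0 = 3) = -2 (attained at k = 1)
  C[2][1] = min over k of (A[2][0] + B[0][1] = -1 + -3 = -4, A[2][1] + B[1][1] = -5 + 6 = 1, A[2][2] + B[2][1] = 3 + 5 = 8) = -4 (attained at k = 0)
  C[2][2] = min over k of (A[2][0] + B[0][2] = -1 + -2 = -3, A[2][1] + B[1][2] = -5 + -2 = -7, A[2][2] + B[2][2] = 3 + -4 = -1) = -7 (attained at k = 1)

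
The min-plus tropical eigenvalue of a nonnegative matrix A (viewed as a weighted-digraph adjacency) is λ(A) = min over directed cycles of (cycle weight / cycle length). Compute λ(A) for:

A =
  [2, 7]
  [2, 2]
λ(A) = 2

Enumerate directed cycles and compute their means (weight / length). Sample:
  cycle 0 → 0: weight = 2, length = 1, mean = 2/1 ≈ 2.000
  cycle 1 → 1: weight = 2, length = 1, mean = 2/1 ≈ 2.000
  cycle 0 → 1 → 0: weight = 9, length = 2, mean = 9/2 ≈ 4.500
  cycle 1 → 0 → 1: weight = 9, length = 2, mean = 9/2 ≈ 4.500
Minimum mean = 2.000, attained e.g. along the cycle 0 → 0 with weight 2 and length 1. So λ(A) = 2/1 = 2.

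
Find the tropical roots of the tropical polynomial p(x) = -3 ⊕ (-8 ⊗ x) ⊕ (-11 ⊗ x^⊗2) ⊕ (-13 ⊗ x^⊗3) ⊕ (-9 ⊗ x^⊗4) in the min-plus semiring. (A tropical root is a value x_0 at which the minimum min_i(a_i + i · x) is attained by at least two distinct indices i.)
Roots: {-4, 2, 3, 5}

Each tropical root is a break point of the lower envelope of the lines y = a_i + i · x (there are 5 lines, with slopes 0, 1, ..., 4). Only the lines that attain the minimum somewhere contribute to roots; other lines are dominated. Here the surviving (envelope) indices are i = 4, i = 3, i = 2, i = 1, i = 0.
Intersections between consecutive envelope lines give the roots: for adjacent envelope indices i < j the intersection is x = (a_i − a_j) / (j − i). Reading off the sorted break points: {-4, 2, 3, 5}.
Verification: at each break x_0, at least two indices attain the minimum of min_i(a_i + i · x_0).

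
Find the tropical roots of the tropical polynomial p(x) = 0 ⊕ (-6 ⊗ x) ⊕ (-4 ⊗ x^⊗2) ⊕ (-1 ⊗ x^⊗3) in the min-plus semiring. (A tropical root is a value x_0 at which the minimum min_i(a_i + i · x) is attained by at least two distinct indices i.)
Roots: {-3, -2, 6}

Each tropical root is a break point of the lower envelope of the lines y = a_i + i · x (there are 4 lines, with slopes 0, 1, ..., 3). Only the lines that attain the minimum somewhere contribute to roots; other lines are dominated. Here the surviving (envelope) indices are i = 3, i = 2, i = 1, i = 0.
Intersections between consecutive envelope lines give the roots: for adjacent envelope indices i < j the intersection is x = (a_i − a_j) / (j − i). Reading off the sorted break points: {-3, -2, 6}.
Verification: at each break x_0, at least two indices attain the minimum of min_i(a_i + i · x_0).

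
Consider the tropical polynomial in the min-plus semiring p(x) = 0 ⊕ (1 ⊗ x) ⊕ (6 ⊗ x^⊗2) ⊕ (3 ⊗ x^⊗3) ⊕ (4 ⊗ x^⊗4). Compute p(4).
p(4) = 0

A tropical monomial a ⊗ x^⊗i evaluates to a + i · x. Evaluating each term at x = 4:
  Term 0 contributes 0 + 0 · 4 = 0
  Term 1 contributes 1 + 1 · 4 = 5
  Term 2 contributes 6 + 2 · 4 = 14
  Term 3 contributes 3 + 3 · 4 = 15
  Term 4 contributes 4 + 4 · 4 = 20
p(4) = ⊕ of these = min[0, 5, 14, 15, 20] = 0.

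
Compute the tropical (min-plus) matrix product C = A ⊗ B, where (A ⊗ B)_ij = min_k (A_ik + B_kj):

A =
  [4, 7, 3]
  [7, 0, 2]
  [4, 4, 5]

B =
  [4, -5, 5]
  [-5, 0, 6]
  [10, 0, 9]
A ⊗ B =
  [2, -1, 9]
  [-5, 0, 6]
  [-1, -1, 9]

Apply the min-plus product entry-by-entry:
  C[0][0] = min over k of (A[0][0] + B[0][0] = 4 + 4 = 8, A[0][1] + B[1][0] = 7 + -5 = 2, A[0][2] + B[2][0] = 3 + 10 = 13) = 2 (attained at k = 1)
  C[0][1] = min over k of (A[0][0] + B[0][1] = 4 + -5 = -1, A[0][1] + B[1][1] = 7 + 0 = 7, A[0][2] + B[2][1] = 3 + 0 = 3) = -1 (attained at k = 0)
  C[0][2] = min over k of (A[0][0] + B[0][2] = 4 + 5 = 9, A[0][1] + B[1][2] = 7 + 6 = 13, A[0][2] + B[2][2] = 3 + 9 = 12) = 9 (attained at k = 0)
  C[1][0] = min over k of (A[1][0] + B[0][0] = 7 + 4 = 11, A[1][1] + B[1][0] = 0 + -5 = -5, A[1][2] + B[2][0] = 2 + 10 = 12) = -5 (attained at k = 1)
  C[1][1] = min over k of (A[1][0] + B[0][1] = 7 + -5 = 2, A[1][1] + B[1][1] = 0 + 0 = 0, A[1][2] + B[2][1] = 2 + 0 = 2) = 0 (attained at k = 1)
  C[1][2] = min over k of (A[1][0] + B[0][2] = 7 + 5 = 12, A[1][1] + B[1][2] = 0 + 6 = 6, A[1][2] + B[2][2] = 2 + 9 = 11) = 6 (attained at k = 1)
  C[2][0] = min over k of (A[2][0] + B[0][0] = 4 + 4 = 8, A[2][1] + B[1][0] = 4 + -5 = -1, A[2][2] + B[2][0] = 5 + 10 = 15) = -1 (attained at k = 1)
  C[2][1] = min over k of (A[2][0] + B[0][1] = 4 + -5 = -1, A[2][1] + B[1][1] = 4 + 0 = 4, A[2][2] + B[2][1] = 5 + 0 = 5) = -1 (attained at k = 0)
  C[2][2] = min over k of (A[2][0] + B[0][2] = 4 + 5 = 9, A[2][1] + B[1][2] = 4 + 6 = 10, A[2][2] + B[2][2] = 5 + 9 = 14) = 9 (attained at k = 0)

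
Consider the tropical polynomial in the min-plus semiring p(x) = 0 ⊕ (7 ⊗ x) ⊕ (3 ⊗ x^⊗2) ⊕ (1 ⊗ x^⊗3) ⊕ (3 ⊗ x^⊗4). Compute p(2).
p(2) = 0

A tropical monomial a ⊗ x^⊗i evaluates to a + i · x. Evaluating each term at x = 2:
  Term 0 contributes 0 + 0 · 2 = 0
  Term 1 contributes 7 + 1 · 2 = 9
  Term 2 contributes 3 + 2 · 2 = 7
  Term 3 contributes 1 + 3 · 2 = 7
  Term 4 contributes 3 + 4 · 2 = 11
p(2) = ⊕ of these = min[0, 9, 7, 7, 11] = 0.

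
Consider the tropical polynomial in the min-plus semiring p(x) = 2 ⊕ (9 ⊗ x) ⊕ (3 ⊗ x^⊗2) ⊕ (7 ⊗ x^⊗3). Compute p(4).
p(4) = 2

A tropical monomial a ⊗ x^⊗i evaluates to a + i · x. Evaluating each term at x = 4:
  Term 0 contributes 2 + 0 · 4 = 2
  Term 1 contributes 9 + 1 · 4 = 13
  Term 2 contributes 3 + 2 · 4 = 11
  Term 3 contributes 7 + 3 · 4 = 19
p(4) = ⊕ of these = min[2, 13, 11, 19] = 2.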